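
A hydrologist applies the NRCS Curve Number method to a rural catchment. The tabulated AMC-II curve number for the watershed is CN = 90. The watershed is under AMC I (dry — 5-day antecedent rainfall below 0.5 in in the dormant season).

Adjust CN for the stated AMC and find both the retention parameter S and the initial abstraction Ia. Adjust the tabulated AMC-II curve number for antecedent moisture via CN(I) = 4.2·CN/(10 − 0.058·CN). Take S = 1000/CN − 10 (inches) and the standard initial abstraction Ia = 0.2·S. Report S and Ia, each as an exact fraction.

Dry (AMC I): CN(I) = 4.2·90/(10 − 0.058·90) = 378/(239/50) = 18900/239 ≈ 79.079
Retention S: 1000/CN − 10 with CN=79.079 → S = 500/189 ≈ 2.646 in
Ia = 0.2S: 0.2·2.646 = 0.529 in (exactly 100/189)

S = 500/189 in ≈ 2.646 in; Ia = 100/189 in ≈ 0.529 in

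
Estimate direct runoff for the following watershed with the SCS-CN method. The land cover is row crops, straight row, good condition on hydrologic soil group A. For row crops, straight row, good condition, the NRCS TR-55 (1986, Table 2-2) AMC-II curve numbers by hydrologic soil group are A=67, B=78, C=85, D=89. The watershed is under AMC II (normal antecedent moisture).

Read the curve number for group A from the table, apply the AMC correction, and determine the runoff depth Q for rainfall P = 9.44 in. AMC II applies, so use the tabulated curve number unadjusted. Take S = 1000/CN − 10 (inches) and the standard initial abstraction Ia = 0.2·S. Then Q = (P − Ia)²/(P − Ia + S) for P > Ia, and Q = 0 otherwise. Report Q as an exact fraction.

NRCS table: row crops, straight row, good condition, soil group A → CN(II) = 67
AMC II — tabulated CN = 67 applies directly.
S = 1000/67 − 10 = 330/67 in ≈ 4.925 in
Ia = 0.2S: 0.2·4.925 = 0.985 in (exactly 66/67)
P − Ia = 9.440 − 0.985 = 14162/1675 ≈ 8.455 in (> 0, runoff occurs)
Runoff Q = (P−Ia)²/(P−Ia+S) = (8.455)²/(8.455+4.925) = 50140561/9385025 ≈ 5.343 in

Q = 50140561/9385025 in ≈ 5.343 in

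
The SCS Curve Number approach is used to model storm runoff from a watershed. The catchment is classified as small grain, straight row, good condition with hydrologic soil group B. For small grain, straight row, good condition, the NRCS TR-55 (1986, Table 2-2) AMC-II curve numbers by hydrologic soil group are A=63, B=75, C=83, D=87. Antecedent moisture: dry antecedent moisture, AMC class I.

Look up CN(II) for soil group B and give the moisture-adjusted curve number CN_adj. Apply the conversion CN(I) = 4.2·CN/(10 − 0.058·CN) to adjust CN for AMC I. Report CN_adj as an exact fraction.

NRCS table: small grain, straight row, good condition, soil group B → CN(II) = 75
CN(I) from CN(II)=75: (4.2·75)/(10 − 0.058·75) = 6300/113 ≈ 55.752

CN_adj = 6300/113 ≈ 55.752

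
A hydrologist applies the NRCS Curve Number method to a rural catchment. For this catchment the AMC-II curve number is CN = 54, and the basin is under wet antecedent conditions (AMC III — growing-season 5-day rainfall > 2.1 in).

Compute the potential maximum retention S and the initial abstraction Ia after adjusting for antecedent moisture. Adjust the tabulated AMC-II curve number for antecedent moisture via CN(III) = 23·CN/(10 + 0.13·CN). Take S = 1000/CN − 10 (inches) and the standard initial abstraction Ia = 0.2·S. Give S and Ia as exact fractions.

S = 100/27 in ≈ 3.704 in; Ia = 20/27 in ≈ 0.741 in

Adjust CN=54 to AMC III: 23·54/(10 + 0.13·54) → 1242 ÷ (851/50) = 2700/37 ≈ 72.973
S = 1000/(2700/37) − 10 = 100/27 in ≈ 3.704 in
Initial abstraction Ia = S/5 = (100/27)/5 = 20/27 ≈ 0.741 in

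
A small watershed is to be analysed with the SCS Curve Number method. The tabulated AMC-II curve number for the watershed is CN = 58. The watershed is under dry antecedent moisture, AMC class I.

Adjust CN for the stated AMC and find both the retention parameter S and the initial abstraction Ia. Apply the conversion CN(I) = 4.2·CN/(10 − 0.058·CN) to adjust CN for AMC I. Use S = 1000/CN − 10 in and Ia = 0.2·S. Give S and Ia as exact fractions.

CN(I) from CN(II)=58: (4.2·58)/(10 − 0.058·58) = 2900/79 ≈ 36.709
Retention S: 1000/CN − 10 with CN=36.709 → S = 500/29 ≈ 17.241 in
Initial abstraction Ia = S/5 = (500/29)/5 = 100/29 ≈ 3.448 in

S = 500/29 in ≈ 17.241 in; Ia = 100/29 in ≈ 3.448 in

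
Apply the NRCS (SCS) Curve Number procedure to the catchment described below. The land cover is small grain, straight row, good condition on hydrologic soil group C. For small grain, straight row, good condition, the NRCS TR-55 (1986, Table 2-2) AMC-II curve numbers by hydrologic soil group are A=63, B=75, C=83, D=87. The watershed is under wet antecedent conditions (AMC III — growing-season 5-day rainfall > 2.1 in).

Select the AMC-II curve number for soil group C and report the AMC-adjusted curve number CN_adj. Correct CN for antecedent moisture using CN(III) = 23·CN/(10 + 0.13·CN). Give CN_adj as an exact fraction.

NRCS table: small grain, straight row, good condition, soil group C → CN(II) = 83
Wet (AMC III): CN(III) = 23·83/(10 + 0.13·83) = 1909/(2079/100) = 190900/2079 ≈ 91.823

CN_adj = 190900/2079 ≈ 91.823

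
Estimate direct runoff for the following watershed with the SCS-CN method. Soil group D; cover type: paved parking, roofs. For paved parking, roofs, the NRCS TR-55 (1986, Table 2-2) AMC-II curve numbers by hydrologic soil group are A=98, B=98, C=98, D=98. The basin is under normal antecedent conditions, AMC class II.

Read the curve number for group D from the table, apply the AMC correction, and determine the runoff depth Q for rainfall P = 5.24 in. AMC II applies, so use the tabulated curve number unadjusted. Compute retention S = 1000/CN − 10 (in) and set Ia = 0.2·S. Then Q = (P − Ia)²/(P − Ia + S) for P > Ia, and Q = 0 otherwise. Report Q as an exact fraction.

NRCS table: paved parking, roofs, soil group D → CN(II) = 98
AMC II — tabulated CN = 98 applies directly.
Max retention: S = 1000/98 − 10 = 10/49 in (≈ 0.204 in)
Initial abstraction Ia = S/5 = (10/49)/5 = 2/49 ≈ 0.041 in
Excess rainfall: 5.240 − 0.041 = 5.199 in; P > Ia so Q > 0
Q: (6369/1225)² ÷ (6619/1225) = 40564161/8108275 in (≈ 5.003 in)

Q = 40564161/8108275 in ≈ 5.003 in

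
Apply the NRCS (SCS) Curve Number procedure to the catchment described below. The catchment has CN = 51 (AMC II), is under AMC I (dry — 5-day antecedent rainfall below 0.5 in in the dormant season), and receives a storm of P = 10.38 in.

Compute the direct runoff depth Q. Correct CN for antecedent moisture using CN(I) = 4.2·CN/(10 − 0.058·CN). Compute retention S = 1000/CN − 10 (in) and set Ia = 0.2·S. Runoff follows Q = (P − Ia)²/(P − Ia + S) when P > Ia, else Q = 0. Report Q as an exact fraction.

Q = 1971981649/1678463550 in ≈ 1.175 in

Dry (AMC I): CN(I) = 4.2·51/(10 − 0.058·51) = (1071/5)/(3521/500) = 15300/503 ≈ 30.417
Retention S: 1000/CN − 10 with CN=30.417 → S = 3500/153 ≈ 22.876 in
Ia = 0.2S: 0.2·22.876 = 4.575 in (exactly 700/153)
Since P=10.380 > Ia=4.575: effective rainfall P−Ia = 44407/7650 in
Q = (44407/7650)²/((44407/7650) + 3500/153) = (1971981649/58522500)/(219407/7650) = 1971981649/1678463550 in ≈ 1.175 in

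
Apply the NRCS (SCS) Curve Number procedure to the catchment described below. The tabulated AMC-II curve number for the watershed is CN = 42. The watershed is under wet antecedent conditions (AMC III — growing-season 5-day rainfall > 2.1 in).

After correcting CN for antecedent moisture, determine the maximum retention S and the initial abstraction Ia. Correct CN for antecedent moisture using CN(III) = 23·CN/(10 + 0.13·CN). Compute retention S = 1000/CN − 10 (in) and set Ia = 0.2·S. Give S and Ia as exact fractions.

Adjust CN=42 to AMC III: 23·42/(10 + 0.13·42) → 966 ÷ (773/50) = 48300/773 ≈ 62.484
Max retention: S = 1000/(48300/773) − 10 = 2900/483 in (≈ 6.004 in)
Initial abstraction Ia = S/5 = (2900/483)/5 = 580/483 ≈ 1.201 in

S = 2900/483 in ≈ 6.004 in; Ia = 580/483 in ≈ 1.201 in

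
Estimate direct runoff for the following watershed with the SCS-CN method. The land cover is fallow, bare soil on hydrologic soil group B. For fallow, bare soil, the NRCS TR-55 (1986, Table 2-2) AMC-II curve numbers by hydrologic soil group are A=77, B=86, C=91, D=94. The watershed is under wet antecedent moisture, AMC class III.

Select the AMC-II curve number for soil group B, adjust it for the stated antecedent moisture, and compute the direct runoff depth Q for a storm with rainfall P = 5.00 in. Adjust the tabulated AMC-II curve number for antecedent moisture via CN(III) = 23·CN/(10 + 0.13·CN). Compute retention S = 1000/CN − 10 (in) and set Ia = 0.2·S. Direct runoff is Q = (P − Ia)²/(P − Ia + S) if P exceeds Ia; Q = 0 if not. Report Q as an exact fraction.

NRCS table: fallow, bare soil, soil group B → CN(II) = 86
Adjust CN=86 to AMC III: 23·86/(10 + 0.13·86) → 1978 ÷ (1059/50) = 98900/1059 ≈ 93.390
S = 1000/(98900/1059) − 10 = 700/989 in ≈ 0.708 in
Ia = 0.2S: 0.2·0.708 = 0.142 in (exactly 140/989)
Since P=5.000 > Ia=0.142: effective rainfall P−Ia = 4805/989 in
Q = (4805/989)²/((4805/989) + 700/989) = (23088025/978121)/(5505/989) = 4617605/1088889 in ≈ 4.241 in

Q = 4617605/1088889 in ≈ 4.241 in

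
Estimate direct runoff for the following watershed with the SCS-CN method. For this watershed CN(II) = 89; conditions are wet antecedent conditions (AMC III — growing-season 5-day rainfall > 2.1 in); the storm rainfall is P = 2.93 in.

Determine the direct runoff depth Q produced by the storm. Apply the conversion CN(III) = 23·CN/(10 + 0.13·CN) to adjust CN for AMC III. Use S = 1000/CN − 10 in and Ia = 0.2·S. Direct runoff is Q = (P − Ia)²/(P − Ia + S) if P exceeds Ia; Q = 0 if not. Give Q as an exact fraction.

Wet (AMC III): CN(III) = 23·89/(10 + 0.13·89) = 2047/(2157/100) = 204700/2157 ≈ 94.900
Max retention: S = 1000/(204700/2157) − 10 = 1100/2047 in (≈ 0.537 in)
Initial abstraction Ia = S/5 = (1100/2047)/5 = 220/2047 ≈ 0.107 in
P − Ia = 2.930 − 0.107 = 577771/204700 ≈ 2.823 in (> 0, runoff occurs)
Q = (577771/204700)²/((577771/204700) + 1100/2047) = (333819328441/41902090000)/(687771/204700) = 333819328441/140786723700 in ≈ 2.371 in

Q = 333819328441/140786723700 in ≈ 2.371 in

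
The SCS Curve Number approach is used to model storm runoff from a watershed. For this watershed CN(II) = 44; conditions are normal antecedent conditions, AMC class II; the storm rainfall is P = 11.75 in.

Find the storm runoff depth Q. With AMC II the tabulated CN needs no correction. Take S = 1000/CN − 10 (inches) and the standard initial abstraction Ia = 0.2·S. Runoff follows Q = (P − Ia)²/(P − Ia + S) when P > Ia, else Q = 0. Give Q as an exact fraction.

Q = 32805/8492 in ≈ 3.863 in

Average conditions: CN = 44 (no AMC adjustment).
S = 1000/44 − 10 = 140/11 in ≈ 12.727 in
Ia = 0.2S: 0.2·12.727 = 2.545 in (exactly 28/11)
Excess rainfall: 11.750 − 2.545 = 9.205 in; P > Ia so Q > 0
Runoff Q = (P−Ia)²/(P−Ia+S) = (9.205)²/(9.205+12.727) = 32805/8492 ≈ 3.863 in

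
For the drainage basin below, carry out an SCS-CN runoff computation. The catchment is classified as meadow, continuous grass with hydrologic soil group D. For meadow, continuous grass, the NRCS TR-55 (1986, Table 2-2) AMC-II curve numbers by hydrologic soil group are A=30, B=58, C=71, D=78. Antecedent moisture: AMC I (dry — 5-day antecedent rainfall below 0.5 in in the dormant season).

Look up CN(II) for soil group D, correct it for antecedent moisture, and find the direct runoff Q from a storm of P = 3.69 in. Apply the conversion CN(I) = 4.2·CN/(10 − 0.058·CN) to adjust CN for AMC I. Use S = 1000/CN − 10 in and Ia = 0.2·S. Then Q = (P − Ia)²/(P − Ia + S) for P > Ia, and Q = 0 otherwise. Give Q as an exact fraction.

NRCS table: meadow, continuous grass, soil group D → CN(II) = 78
Adjust CN=78 to AMC I: 4.2·78/(10 − 0.058·78) → (1638/5) ÷ (1369/250) = 81900/1369 ≈ 59.825
S = 1000/(81900/1369) − 10 = 5500/819 in ≈ 6.716 in
Ia = 0.2S: 0.2·6.716 = 1.343 in (exactly 1100/819)
Since P=3.690 > Ia=1.343: effective rainfall P−Ia = 192211/81900 in
Runoff Q = (P−Ia)²/(P−Ia+S) = (2.347)²/(2.347+6.716) = 36945068521/60787080900 ≈ 0.608 in

Q = 36945068521/60787080900 in ≈ 0.608 in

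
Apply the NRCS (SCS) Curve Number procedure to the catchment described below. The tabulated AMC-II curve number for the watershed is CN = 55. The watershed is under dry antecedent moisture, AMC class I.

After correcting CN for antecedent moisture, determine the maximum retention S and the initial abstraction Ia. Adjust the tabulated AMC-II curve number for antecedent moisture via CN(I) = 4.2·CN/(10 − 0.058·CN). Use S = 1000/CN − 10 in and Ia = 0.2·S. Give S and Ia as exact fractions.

Adjust CN=55 to AMC I: 4.2·55/(10 − 0.058·55) → 231 ÷ (681/100) = 7700/227 ≈ 33.921
S = 1000/(7700/227) − 10 = 1500/77 in ≈ 19.481 in
Ia = 0.2S: 0.2·19.481 = 3.896 in (exactly 300/77)

S = 1500/77 in ≈ 19.481 in; Ia = 300/77 in ≈ 3.896 in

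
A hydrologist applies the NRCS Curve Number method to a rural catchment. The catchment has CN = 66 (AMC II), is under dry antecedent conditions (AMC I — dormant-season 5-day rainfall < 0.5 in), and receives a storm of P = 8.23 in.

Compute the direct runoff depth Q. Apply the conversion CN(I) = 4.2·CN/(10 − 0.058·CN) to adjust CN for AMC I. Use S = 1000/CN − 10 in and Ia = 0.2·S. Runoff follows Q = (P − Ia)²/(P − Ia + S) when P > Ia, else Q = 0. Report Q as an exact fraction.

Q = 160271314921/86648492700 in ≈ 1.850 in

CN(I) from CN(II)=66: (4.2·66)/(10 − 0.058·66) = 69300/1543 ≈ 44.913
Max retention: S = 1000/(69300/1543) − 10 = 8500/693 in (≈ 12.266 in)
Initial abstraction Ia = S/5 = (8500/693)/5 = 1700/693 ≈ 2.453 in
Since P=8.230 > Ia=2.453: effective rainfall P−Ia = 400339/69300 in
Q: (400339/69300)² ÷ (1250339/69300) = 160271314921/86648492700 in (≈ 1.850 in)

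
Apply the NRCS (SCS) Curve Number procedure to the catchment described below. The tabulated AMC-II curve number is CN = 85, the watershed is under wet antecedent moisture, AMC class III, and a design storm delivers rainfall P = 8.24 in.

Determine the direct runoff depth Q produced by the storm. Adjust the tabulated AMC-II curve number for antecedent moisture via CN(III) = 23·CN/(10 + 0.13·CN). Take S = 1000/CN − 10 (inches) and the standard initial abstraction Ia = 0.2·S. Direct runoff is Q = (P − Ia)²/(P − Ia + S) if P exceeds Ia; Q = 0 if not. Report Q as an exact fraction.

Q = 3124135058/422993575 in ≈ 7.386 in

Wet (AMC III): CN(III) = 23·85/(10 + 0.13·85) = 1955/(421/20) = 39100/421 ≈ 92.874
Retention S: 1000/CN − 10 with CN=92.874 → S = 300/391 ≈ 0.767 in
Initial abstraction Ia = S/5 = (300/391)/5 = 60/391 ≈ 0.153 in
P − Ia = 8.240 − 0.153 = 79046/9775 ≈ 8.087 in (> 0, runoff occurs)
Q: (79046/9775)² ÷ (86546/9775) = 3124135058/422993575 in (≈ 7.386 in)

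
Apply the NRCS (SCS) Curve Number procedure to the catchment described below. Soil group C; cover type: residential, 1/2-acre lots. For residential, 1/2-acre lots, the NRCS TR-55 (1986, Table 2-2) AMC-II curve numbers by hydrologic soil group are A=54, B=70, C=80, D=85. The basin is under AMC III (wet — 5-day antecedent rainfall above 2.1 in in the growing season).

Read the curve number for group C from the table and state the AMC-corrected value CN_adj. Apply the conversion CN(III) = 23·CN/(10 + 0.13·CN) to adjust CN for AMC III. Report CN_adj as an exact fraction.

CN_adj = 4600/51 ≈ 90.196

NRCS table: residential, 1/2-acre lots, soil group C → CN(II) = 80
CN(III) from CN(II)=80: (23·80)/(10 + 0.13·80) = 4600/51 ≈ 90.196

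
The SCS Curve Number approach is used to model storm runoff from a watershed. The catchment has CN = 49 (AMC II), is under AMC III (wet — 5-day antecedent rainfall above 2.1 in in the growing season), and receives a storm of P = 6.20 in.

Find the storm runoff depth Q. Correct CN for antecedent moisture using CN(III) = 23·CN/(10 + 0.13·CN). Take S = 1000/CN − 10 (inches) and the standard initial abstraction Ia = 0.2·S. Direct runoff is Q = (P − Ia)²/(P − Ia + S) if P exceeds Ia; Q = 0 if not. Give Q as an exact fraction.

Adjust CN=49 to AMC III: 23·49/(10 + 0.13·49) → 1127 ÷ (1637/100) = 112700/1637 ≈ 68.845
Max retention: S = 1000/(112700/1637) − 10 = 5100/1127 in (≈ 4.525 in)
Ia = 0.2·(5100/1127) = 1020/1127 in ≈ 0.905 in
Since P=6.200 > Ia=0.905: effective rainfall P−Ia = 29837/5635 in
Runoff Q = (P−Ia)²/(P−Ia+S) = (5.295)²/(5.295+4.525) = 890246569/311823995 ≈ 2.855 in

Q = 890246569/311823995 in ≈ 2.855 in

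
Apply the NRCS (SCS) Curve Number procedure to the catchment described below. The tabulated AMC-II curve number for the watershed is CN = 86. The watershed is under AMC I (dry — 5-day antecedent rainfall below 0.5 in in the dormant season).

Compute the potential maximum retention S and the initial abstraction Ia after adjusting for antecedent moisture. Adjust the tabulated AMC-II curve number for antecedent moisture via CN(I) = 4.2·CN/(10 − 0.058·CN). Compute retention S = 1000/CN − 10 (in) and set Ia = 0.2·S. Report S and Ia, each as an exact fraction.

CN(I) from CN(II)=86: (4.2·86)/(10 − 0.058·86) = 12900/179 ≈ 72.067
S = 1000/(12900/179) − 10 = 500/129 in ≈ 3.876 in
Initial abstraction Ia = S/5 = (500/129)/5 = 100/129 ≈ 0.775 in

S = 500/129 in ≈ 3.876 in; Ia = 100/129 in ≈ 0.775 in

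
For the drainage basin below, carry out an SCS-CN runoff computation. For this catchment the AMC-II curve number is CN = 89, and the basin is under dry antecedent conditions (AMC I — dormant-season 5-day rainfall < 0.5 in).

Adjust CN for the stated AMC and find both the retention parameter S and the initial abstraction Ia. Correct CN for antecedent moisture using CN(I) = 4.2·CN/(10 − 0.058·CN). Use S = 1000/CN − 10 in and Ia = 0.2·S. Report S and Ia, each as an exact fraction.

CN(I) from CN(II)=89: (4.2·89)/(10 − 0.058·89) = 186900/2419 ≈ 77.263
Max retention: S = 1000/(186900/2419) − 10 = 5500/1869 in (≈ 2.943 in)
Ia = 0.2S: 0.2·2.943 = 0.589 in (exactly 1100/1869)

S = 5500/1869 in ≈ 2.943 in; Ia = 1100/1869 in ≈ 0.589 in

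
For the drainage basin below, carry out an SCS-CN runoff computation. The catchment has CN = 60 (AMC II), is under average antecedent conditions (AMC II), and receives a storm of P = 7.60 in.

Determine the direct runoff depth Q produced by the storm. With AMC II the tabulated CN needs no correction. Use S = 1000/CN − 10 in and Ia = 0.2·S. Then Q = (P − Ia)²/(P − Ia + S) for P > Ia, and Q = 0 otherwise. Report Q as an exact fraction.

Average conditions: CN = 60 (no AMC adjustment).
Max retention: S = 1000/60 − 10 = 20/3 in (≈ 6.667 in)
Ia = 0.2S: 0.2·6.667 = 1.333 in (exactly 4/3)
Since P=7.600 > Ia=1.333: effective rainfall P−Ia = 94/15 in
Q: (94/15)² ÷ (194/15) = 4418/1455 in (≈ 3.036 in)

Q = 4418/1455 in ≈ 3.036 in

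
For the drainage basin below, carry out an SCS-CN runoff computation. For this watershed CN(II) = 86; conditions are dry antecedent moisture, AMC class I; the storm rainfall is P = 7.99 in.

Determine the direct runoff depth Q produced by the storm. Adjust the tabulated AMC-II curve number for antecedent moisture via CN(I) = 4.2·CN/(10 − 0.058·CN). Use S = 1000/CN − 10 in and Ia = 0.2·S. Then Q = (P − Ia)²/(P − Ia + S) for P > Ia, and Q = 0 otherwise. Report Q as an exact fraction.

CN(I) from CN(II)=86: (4.2·86)/(10 − 0.058·86) = 12900/179 ≈ 72.067
S = 1000/(12900/179) − 10 = 500/129 in ≈ 3.876 in
Initial abstraction Ia = S/5 = (500/129)/5 = 100/129 ≈ 0.775 in
Excess rainfall: 7.990 − 0.775 = 7.215 in; P > Ia so Q > 0
Q = (93071/12900)²/((93071/12900) + 500/129) = (8662211041/166410000)/(143071/12900) = 8662211041/1845615900 in ≈ 4.693 in

Q = 8662211041/1845615900 in ≈ 4.693 in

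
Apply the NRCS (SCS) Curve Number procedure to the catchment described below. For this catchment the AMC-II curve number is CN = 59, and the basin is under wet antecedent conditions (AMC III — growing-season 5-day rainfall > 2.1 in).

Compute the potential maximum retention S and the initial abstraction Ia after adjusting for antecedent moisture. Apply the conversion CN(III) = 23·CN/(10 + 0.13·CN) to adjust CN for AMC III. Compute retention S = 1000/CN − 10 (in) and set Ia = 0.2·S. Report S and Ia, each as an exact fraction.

S = 4100/1357 in ≈ 3.021 in; Ia = 820/1357 in ≈ 0.604 in

Wet (AMC III): CN(III) = 23·59/(10 + 0.13·59) = 1357/(1767/100) = 135700/1767 ≈ 76.797
Retention S: 1000/CN − 10 with CN=76.797 → S = 4100/1357 ≈ 3.021 in
Ia = 0.2·(4100/1357) = 820/1357 in ≈ 0.604 in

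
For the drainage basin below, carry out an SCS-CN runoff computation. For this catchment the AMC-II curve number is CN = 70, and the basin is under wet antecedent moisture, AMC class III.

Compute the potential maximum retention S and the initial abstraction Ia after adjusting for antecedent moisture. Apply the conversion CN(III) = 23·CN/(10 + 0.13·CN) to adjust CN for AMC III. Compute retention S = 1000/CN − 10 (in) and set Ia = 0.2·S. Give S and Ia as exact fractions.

S = 300/161 in ≈ 1.863 in; Ia = 60/161 in ≈ 0.373 in

CN(III) from CN(II)=70: (23·70)/(10 + 0.13·70) = 16100/191 ≈ 84.293
Max retention: S = 1000/(16100/191) − 10 = 300/161 in (≈ 1.863 in)
Initial abstraction Ia = S/5 = (300/161)/5 = 60/161 ≈ 0.373 in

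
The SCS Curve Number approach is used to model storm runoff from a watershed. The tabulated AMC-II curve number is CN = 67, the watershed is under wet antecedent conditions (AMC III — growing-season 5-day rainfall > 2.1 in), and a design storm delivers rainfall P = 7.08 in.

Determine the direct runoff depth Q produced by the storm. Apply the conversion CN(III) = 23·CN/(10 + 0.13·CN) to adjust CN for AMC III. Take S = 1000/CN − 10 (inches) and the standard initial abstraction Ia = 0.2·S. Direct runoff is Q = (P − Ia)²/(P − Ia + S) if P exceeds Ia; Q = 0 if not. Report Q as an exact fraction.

Q = 21889216683/4350204475 in ≈ 5.032 in

Adjust CN=67 to AMC III: 23·67/(10 + 0.13·67) → 1541 ÷ (1871/100) = 154100/1871 ≈ 82.362
Max retention: S = 1000/(154100/1871) − 10 = 3300/1541 in (≈ 2.141 in)
Initial abstraction Ia = S/5 = (3300/1541)/5 = 660/1541 ≈ 0.428 in
Since P=7.080 > Ia=0.428: effective rainfall P−Ia = 256257/38525 in
Q = (256257/38525)²/((256257/38525) + 3300/1541) = (65667650049/1484175625)/(338757/38525) = 21889216683/4350204475 in ≈ 5.032 in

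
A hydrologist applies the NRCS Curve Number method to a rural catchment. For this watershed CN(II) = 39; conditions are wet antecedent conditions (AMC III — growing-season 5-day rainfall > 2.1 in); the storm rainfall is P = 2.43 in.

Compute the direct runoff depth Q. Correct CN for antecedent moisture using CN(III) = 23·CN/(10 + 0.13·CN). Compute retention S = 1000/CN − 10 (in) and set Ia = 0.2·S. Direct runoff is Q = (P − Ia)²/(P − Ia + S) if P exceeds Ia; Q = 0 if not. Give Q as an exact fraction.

Q = 9210432841/63325598700 in ≈ 0.145 in

Adjust CN=39 to AMC III: 23·39/(10 + 0.13·39) → 897 ÷ (1507/100) = 89700/1507 ≈ 59.522
S = 1000/(89700/1507) − 10 = 6100/897 in ≈ 6.800 in
Ia = 0.2S: 0.2·6.800 = 1.360 in (exactly 1220/897)
Excess rainfall: 2.430 − 1.360 = 1.070 in; P > Ia so Q > 0
Q = (95971/89700)²/((95971/89700) + 6100/897) = (9210432841/8046090000)/(705971/89700) = 9210432841/63325598700 in ≈ 0.145 in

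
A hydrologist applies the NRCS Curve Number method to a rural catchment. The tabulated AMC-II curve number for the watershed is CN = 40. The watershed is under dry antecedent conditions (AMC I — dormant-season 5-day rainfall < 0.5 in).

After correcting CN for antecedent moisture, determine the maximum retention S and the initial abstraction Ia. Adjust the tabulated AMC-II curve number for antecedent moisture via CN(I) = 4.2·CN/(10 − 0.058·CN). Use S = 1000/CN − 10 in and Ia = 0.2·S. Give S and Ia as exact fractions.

CN(I) from CN(II)=40: (4.2·40)/(10 − 0.058·40) = 175/8 ≈ 21.875
S = 1000/(175/8) − 10 = 250/7 in ≈ 35.714 in
Ia = 0.2S: 0.2·35.714 = 7.143 in (exactly 50/7)

S = 250/7 in ≈ 35.714 in; Ia = 50/7 in ≈ 7.143 in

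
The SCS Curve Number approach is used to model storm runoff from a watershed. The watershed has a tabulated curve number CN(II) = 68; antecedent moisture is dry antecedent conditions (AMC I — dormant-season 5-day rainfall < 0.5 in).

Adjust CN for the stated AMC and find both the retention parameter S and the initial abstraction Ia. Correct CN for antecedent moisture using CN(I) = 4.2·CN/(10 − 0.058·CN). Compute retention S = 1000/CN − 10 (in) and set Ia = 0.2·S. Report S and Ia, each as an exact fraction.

Adjust CN=68 to AMC I: 4.2·68/(10 − 0.058·68) → (1428/5) ÷ (757/125) = 35700/757 ≈ 47.160
S = 1000/(35700/757) − 10 = 4000/357 in ≈ 11.204 in
Ia = 0.2·(4000/357) = 800/357 in ≈ 2.241 in

S = 4000/357 in ≈ 11.204 in; Ia = 800/357 in ≈ 2.241 in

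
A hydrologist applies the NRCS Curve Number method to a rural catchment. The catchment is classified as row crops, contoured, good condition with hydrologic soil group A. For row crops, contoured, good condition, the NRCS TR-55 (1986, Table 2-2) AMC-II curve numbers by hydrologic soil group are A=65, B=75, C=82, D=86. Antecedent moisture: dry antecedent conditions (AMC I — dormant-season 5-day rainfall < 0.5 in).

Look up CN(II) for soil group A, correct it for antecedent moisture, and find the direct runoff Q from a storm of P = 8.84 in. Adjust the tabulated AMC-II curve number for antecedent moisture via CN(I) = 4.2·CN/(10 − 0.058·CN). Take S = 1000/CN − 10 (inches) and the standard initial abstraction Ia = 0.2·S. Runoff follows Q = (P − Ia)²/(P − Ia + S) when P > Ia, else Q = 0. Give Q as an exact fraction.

Q = 37442161/18153525 in ≈ 2.063 in

NRCS table: row crops, contoured, good condition, soil group A → CN(II) = 65
Adjust CN=65 to AMC I: 4.2·65/(10 − 0.058·65) → 273 ÷ (623/100) = 3900/89 ≈ 43.820
Retention S: 1000/CN − 10 with CN=43.820 → S = 500/39 ≈ 12.821 in
Ia = 0.2·(500/39) = 100/39 in ≈ 2.564 in
Since P=8.840 > Ia=2.564: effective rainfall P−Ia = 6119/975 in
Runoff Q = (P−Ia)²/(P−Ia+S) = (6.276)²/(6.276+12.821) = 37442161/18153525 ≈ 2.063 in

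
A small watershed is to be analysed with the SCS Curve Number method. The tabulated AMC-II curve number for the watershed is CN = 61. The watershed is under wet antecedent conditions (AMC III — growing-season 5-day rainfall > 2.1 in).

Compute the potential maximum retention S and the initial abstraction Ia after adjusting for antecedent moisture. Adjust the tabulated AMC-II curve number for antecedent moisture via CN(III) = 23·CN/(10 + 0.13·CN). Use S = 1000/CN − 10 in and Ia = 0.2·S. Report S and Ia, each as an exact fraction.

Adjust CN=61 to AMC III: 23·61/(10 + 0.13·61) → 1403 ÷ (1793/100) = 140300/1793 ≈ 78.249
Max retention: S = 1000/(140300/1793) − 10 = 3900/1403 in (≈ 2.780 in)
Ia = 0.2·(3900/1403) = 780/1403 in ≈ 0.556 in

S = 3900/1403 in ≈ 2.780 in; Ia = 780/1403 in ≈ 0.556 in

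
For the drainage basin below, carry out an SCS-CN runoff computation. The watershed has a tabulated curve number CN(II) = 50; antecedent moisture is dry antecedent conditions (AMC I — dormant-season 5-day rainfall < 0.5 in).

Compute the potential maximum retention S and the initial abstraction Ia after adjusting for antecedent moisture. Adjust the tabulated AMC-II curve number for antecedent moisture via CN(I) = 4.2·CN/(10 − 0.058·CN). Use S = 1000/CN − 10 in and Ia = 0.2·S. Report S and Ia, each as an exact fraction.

Dry (AMC I): CN(I) = 4.2·50/(10 − 0.058·50) = 210/(71/10) = 2100/71 ≈ 29.577
S = 1000/(2100/71) − 10 = 500/21 in ≈ 23.810 in
Initial abstraction Ia = S/5 = (500/21)/5 = 100/21 ≈ 4.762 in

S = 500/21 in ≈ 23.810 in; Ia = 100/21 in ≈ 4.762 in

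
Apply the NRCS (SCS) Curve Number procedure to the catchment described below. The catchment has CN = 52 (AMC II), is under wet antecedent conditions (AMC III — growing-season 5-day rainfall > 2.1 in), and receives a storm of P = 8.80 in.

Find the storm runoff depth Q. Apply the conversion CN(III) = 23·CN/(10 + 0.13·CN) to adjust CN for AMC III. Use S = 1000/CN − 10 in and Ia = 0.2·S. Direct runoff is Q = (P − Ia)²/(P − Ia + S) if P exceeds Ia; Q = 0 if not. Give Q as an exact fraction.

Q = 35736484/6711055 in ≈ 5.325 in

Wet (AMC III): CN(III) = 23·52/(10 + 0.13·52) = 1196/(419/25) = 29900/419 ≈ 71.360
Max retention: S = 1000/(29900/419) − 10 = 1200/299 in (≈ 4.013 in)
Ia = 0.2·(1200/299) = 240/299 in ≈ 0.803 in
P − Ia = 8.800 − 0.803 = 11956/1495 ≈ 7.997 in (> 0, runoff occurs)
Q = (11956/1495)²/((11956/1495) + 1200/299) = (142945936/2235025)/(17956/1495) = 35736484/6711055 in ≈ 5.325 in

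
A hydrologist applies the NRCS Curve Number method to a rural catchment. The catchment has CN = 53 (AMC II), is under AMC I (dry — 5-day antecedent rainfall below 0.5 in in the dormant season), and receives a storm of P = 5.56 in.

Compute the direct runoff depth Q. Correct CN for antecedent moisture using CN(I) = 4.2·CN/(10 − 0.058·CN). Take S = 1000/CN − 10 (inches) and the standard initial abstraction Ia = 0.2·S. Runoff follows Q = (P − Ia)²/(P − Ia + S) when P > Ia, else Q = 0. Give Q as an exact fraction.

Dry (AMC I): CN(I) = 4.2·53/(10 − 0.058·53) = (1113/5)/(3463/500) = 111300/3463 ≈ 32.140
S = 1000/(111300/3463) − 10 = 23500/1113 in ≈ 21.114 in
Ia = 0.2·(23500/1113) = 4700/1113 in ≈ 4.223 in
P − Ia = 5.560 − 4.223 = 37207/27825 ≈ 1.337 in (> 0, runoff occurs)
Q = (37207/27825)²/((37207/27825) + 23500/1113) = (1384360849/774230625)/(624707/27825) = 1384360849/17382472275 in ≈ 0.080 in

Q = 1384360849/17382472275 in ≈ 0.080 in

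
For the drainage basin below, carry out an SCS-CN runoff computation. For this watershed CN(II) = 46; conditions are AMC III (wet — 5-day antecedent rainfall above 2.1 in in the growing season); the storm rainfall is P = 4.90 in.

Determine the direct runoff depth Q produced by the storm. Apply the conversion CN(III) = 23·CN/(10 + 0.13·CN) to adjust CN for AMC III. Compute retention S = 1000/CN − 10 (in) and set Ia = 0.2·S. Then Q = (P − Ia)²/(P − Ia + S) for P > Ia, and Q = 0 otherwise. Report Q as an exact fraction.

Wet (AMC III): CN(III) = 23·46/(10 + 0.13·46) = 1058/(799/50) = 52900/799 ≈ 66.208
Max retention: S = 1000/(52900/799) − 10 = 2700/529 in (≈ 5.104 in)
Ia = 0.2·(2700/529) = 540/529 in ≈ 1.021 in
Since P=4.900 > Ia=1.021: effective rainfall P−Ia = 20521/5290 in
Runoff Q = (P−Ia)²/(P−Ia+S) = (3.879)²/(3.879+5.104) = 421111441/251386090 ≈ 1.675 in

Q = 421111441/251386090 in ≈ 1.675 in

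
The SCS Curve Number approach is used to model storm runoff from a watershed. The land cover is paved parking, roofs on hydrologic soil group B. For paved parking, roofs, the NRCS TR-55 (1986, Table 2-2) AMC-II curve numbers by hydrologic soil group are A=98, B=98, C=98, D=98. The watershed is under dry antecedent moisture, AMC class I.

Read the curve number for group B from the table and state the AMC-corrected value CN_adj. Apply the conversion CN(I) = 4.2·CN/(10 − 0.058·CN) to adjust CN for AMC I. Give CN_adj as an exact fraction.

NRCS table: paved parking, roofs, soil group B → CN(II) = 98
CN(I) from CN(II)=98: (4.2·98)/(10 − 0.058·98) = 102900/1079 ≈ 95.366

CN_adj = 102900/1079 ≈ 95.366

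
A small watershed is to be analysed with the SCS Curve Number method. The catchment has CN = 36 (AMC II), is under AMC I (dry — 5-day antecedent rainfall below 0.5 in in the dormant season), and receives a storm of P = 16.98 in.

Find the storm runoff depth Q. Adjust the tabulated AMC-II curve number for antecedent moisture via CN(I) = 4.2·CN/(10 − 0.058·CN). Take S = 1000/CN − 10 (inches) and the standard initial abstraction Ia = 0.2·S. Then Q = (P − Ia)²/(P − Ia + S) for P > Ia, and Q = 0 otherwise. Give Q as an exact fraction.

Q = 6473972521/4540356450 in ≈ 1.426 in

CN(I) from CN(II)=36: (4.2·36)/(10 − 0.058·36) = 18900/989 ≈ 19.110
Max retention: S = 1000/(18900/989) − 10 = 8000/189 in (≈ 42.328 in)
Ia = 0.2·(8000/189) = 1600/189 in ≈ 8.466 in
P − Ia = 16.980 − 8.466 = 80461/9450 ≈ 8.514 in (> 0, runoff occurs)
Runoff Q = (P−Ia)²/(P−Ia+S) = (8.514)²/(8.514+42.328) = 6473972521/4540356450 ≈ 1.426 in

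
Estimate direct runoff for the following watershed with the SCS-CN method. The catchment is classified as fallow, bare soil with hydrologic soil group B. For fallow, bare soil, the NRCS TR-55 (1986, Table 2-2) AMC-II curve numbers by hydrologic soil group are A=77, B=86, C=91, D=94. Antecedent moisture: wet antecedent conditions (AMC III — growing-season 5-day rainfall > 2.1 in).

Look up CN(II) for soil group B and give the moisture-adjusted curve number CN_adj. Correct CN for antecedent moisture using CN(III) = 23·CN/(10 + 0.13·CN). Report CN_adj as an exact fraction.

NRCS table: fallow, bare soil, soil group B → CN(II) = 86
Adjust CN=86 to AMC III: 23·86/(10 + 0.13·86) → 1978 ÷ (1059/50) = 98900/1059 ≈ 93.390

CN_adj = 98900/1059 ≈ 93.390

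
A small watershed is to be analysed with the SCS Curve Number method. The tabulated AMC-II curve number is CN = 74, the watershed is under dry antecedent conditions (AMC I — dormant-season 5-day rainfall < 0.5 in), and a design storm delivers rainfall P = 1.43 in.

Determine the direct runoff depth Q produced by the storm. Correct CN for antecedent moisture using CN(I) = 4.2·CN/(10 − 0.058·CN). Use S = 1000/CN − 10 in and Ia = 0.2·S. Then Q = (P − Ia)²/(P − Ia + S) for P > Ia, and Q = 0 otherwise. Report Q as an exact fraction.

Dry (AMC I): CN(I) = 4.2·74/(10 − 0.058·74) = (1554/5)/(1427/250) = 77700/1427 ≈ 54.450
Retention S: 1000/CN − 10 with CN=54.450 → S = 6500/777 ≈ 8.366 in
Initial abstraction Ia = S/5 = (6500/777)/5 = 1300/777 ≈ 1.673 in
P = 1.430 ≤ Ia = 1.673 in: entire storm abstracted, Q = 0.

Q = 0 in ≈ 0.000 in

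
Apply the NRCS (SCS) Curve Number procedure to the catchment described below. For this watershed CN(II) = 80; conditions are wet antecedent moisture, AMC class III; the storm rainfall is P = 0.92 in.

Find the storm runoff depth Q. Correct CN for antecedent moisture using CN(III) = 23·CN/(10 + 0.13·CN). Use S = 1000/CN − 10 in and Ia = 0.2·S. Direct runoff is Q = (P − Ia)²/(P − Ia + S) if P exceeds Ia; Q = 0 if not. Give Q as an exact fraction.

CN(III) from CN(II)=80: (23·80)/(10 + 0.13·80) = 4600/51 ≈ 90.196
Max retention: S = 1000/(4600/51) − 10 = 25/23 in (≈ 1.087 in)
Ia = 0.2S: 0.2·1.087 = 0.217 in (exactly 5/23)
Since P=0.920 > Ia=0.217: effective rainfall P−Ia = 404/575 in
Q: (404/575)² ÷ (1029/575) = 163216/591675 in (≈ 0.276 in)

Q = 163216/591675 in ≈ 0.276 in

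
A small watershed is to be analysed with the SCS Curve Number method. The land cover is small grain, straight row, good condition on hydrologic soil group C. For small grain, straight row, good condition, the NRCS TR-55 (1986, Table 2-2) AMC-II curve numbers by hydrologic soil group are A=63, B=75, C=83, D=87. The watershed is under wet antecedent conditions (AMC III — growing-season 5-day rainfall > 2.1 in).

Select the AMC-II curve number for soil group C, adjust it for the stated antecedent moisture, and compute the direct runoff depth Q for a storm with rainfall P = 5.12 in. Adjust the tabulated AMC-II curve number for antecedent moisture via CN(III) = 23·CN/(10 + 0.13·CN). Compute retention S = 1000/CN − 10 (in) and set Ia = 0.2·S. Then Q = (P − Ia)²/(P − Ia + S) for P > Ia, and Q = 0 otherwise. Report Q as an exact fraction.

NRCS table: small grain, straight row, good condition, soil group C → CN(II) = 83
Wet (AMC III): CN(III) = 23·83/(10 + 0.13·83) = 1909/(2079/100) = 190900/2079 ≈ 91.823
Max retention: S = 1000/(190900/2079) − 10 = 1700/1909 in (≈ 0.891 in)
Ia = 0.2S: 0.2·0.891 = 0.178 in (exactly 340/1909)
Since P=5.120 > Ia=0.178: effective rainfall P−Ia = 235852/47725 in
Runoff Q = (P−Ia)²/(P−Ia+S) = (4.942)²/(4.942+0.891) = 3476635369/830271825 ≈ 4.187 in

Q = 3476635369/830271825 in ≈ 4.187 in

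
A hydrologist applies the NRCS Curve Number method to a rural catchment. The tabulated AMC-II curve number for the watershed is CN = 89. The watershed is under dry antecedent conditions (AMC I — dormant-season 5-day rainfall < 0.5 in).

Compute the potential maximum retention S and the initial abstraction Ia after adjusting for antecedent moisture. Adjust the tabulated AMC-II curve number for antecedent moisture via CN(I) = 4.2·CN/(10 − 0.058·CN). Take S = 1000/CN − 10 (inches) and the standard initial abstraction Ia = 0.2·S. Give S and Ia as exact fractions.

S = 5500/1869 in ≈ 2.943 in; Ia = 1100/1869 in ≈ 0.589 in

Adjust CN=89 to AMC I: 4.2·89/(10 − 0.058·89) → (1869/5) ÷ (2419/500) = 186900/2419 ≈ 77.263
Max retention: S = 1000/(186900/2419) − 10 = 5500/1869 in (≈ 2.943 in)
Ia = 0.2·(5500/1869) = 1100/1869 in ≈ 0.589 in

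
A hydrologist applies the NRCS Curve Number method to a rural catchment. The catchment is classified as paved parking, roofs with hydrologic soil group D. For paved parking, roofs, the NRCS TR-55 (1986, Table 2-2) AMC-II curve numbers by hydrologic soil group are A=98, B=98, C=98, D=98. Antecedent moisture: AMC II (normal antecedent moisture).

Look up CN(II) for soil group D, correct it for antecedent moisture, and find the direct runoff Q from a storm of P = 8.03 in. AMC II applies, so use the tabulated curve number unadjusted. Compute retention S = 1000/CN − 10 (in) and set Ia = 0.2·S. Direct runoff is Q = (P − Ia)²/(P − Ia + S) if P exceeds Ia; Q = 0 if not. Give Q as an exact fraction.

NRCS table: paved parking, roofs, soil group D → CN(II) = 98
AMC II — tabulated CN = 98 applies directly.
Max retention: S = 1000/98 − 10 = 10/49 in (≈ 0.204 in)
Ia = 0.2·(10/49) = 2/49 in ≈ 0.041 in
Excess rainfall: 8.030 − 0.041 = 7.989 in; P > Ia so Q > 0
Q = (39147/4900)²/((39147/4900) + 10/49) = (1532487609/24010000)/(40147/4900) = 1532487609/196720300 in ≈ 7.790 in

Q = 1532487609/196720300 in ≈ 7.790 in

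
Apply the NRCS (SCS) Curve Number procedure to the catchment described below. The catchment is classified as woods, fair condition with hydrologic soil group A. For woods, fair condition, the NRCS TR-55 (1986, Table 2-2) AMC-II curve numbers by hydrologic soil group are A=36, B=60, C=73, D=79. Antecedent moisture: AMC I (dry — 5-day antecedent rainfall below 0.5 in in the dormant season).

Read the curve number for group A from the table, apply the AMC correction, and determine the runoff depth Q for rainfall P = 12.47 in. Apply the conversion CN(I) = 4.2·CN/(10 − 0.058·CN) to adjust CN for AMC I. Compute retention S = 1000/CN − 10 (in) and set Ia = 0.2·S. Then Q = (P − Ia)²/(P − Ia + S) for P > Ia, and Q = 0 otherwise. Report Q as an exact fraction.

Q = 5727916489/16550408700 in ≈ 0.346 in

NRCS table: woods, fair condition, soil group A → CN(II) = 36
CN(I) from CN(II)=36: (4.2·36)/(10 − 0.058·36) = 18900/989 ≈ 19.110
S = 1000/(18900/989) − 10 = 8000/189 in ≈ 42.328 in
Ia = 0.2S: 0.2·42.328 = 8.466 in (exactly 1600/189)
Excess rainfall: 12.470 − 8.466 = 4.004 in; P > Ia so Q > 0
Q: (75683/18900)² ÷ (875683/18900) = 5727916489/16550408700 in (≈ 0.346 in)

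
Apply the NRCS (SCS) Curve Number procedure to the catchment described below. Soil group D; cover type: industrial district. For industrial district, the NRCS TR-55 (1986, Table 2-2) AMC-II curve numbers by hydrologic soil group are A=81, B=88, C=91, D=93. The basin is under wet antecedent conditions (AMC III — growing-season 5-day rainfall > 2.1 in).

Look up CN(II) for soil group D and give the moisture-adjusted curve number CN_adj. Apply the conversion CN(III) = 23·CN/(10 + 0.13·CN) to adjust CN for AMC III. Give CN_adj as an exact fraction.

NRCS table: industrial district, soil group D → CN(II) = 93
Wet (AMC III): CN(III) = 23·93/(10 + 0.13·93) = 2139/(2209/100) = 213900/2209 ≈ 96.831

CN_adj = 213900/2209 ≈ 96.831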